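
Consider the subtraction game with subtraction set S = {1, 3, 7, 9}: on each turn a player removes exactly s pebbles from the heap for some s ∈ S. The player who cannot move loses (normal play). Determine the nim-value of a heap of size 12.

0

n :  0  1  2  3  4  5  6  7  8  9 10 11 12
G :  0  1  0  1  0  1  0  1  0  1  0  1  0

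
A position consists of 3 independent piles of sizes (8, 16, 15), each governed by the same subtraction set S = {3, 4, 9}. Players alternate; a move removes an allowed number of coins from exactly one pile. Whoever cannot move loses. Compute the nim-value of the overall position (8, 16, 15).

All piles use S = {3, 4, 9}:
G(0) = 0
G(1) = mex{} = 0
G(2) = mex{} = 0
G(3) = mex{0} = 1
G(4) = mex{0,0} = 1
G(5) = mex{0,0} = 1
G(6) = mex{1,0} = 2
G(7) = mex{1,1} = 0
G(8) = mex{1,1} = 0
G(9) = mex{2,1,0} = 3
G(10) = mex{0,2,0} = 1
G(11) = mex{0,0,0} = 1
G(12) = mex{3,0,1} = 2
G(13) = mex{1,3,1} = 0
G(14) = mex{1,1,1} = 0
G(15) = mex{2,1,2} = 0
G(16) = mex{0,2,0} = 1
Pile A: G(8) = 0.
Pile B: G(16) = 1.
Pile C: G(15) = 0.
Combined Grundy value = 0 ⊕ 1 ⊕ 0 = 1.

1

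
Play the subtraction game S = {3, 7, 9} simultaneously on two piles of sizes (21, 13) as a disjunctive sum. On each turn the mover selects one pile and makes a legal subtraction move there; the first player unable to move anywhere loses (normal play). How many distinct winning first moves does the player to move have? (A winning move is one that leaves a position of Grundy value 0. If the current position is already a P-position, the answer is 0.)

1

All piles use S = {3, 7, 9}:
n :  0  1  2  3  4  5  6  7  8  9 10 11 12 13 14 15 16 17 18 19 20 21
G :  0  0  0  1  1  1  0  2  2  1  3  3  0  2  0  1  0  1  0  1  0  1
Pile A: G(21) = 1.
Pile B: G(13) = 2.
Combined Grundy value = 1 ⊕ 2 = 3.
A winning move leaves total XOR = 0, i.e. changes one component's Grundy value g to g ⊕ X where X is the current total.
Pile A: need g' = 1⊕3 = 2. Options: 21−3→G=0, 21−7→G=0, 21−9→G=0. Hits: 0.
Pile B: need g' = 2⊕3 = 1. Options: 13−3→G=3, 13−7→G=0, 13−9→G=1. Hits: 1.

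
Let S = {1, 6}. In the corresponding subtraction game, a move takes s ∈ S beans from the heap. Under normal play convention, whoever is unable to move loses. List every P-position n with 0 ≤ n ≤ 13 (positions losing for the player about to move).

G(0) = 0
G(1) = mex{0} = 1
G(2) = mex{1} = 0
G(3) = mex{0} = 1
G(4) = mex{1} = 0
G(5) = mex{0} = 1
G(6) = mex{1,0} = 2
G(7) = mex{2,1} = 0
G(8) = mex{0,0} = 1
G(9) = mex{1,1} = 0
G(10) = mex{0,0} = 1
G(11) = mex{1,1} = 0
G(12) = mex{0,2} = 1
G(13) = mex{1,0} = 2
P-positions are exactly the n with G(n) = 0.

0, 2, 4, 7, 9, 11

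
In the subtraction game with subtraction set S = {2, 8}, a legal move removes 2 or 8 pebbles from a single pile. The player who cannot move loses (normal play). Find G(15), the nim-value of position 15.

0

G(0) = 0
G(1) = mex{} = 0
G(2) = mex{0} = 1
G(3) = mex{0} = 1
G(4) = mex{1} = 0
G(5) = mex{1} = 0
G(6) = mex{0} = 1
G(7) = mex{0} = 1
G(8) = mex{1,0} = 2
G(9) = mex{1,0} = 2
G(10) = mex{2,1} = 0
G(11) = mex{2,1} = 0
G(12) = mex{0,0} = 1
G(13) = mex{0,0} = 1
G(14) = mex{1,1} = 0
G(15) = mex{1,1} = 0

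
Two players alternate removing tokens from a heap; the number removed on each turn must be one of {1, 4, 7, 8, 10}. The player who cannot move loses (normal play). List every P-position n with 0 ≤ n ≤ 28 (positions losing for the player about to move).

0, 2, 5, 11, 14, 16, 25, 27

n :  0  1  2  3  4  5  6  7  8  9 10 11 12 13 14 15 16 17 18 19 20 21 22 23 24 25 26 27 28
G :  0  1  0  1  2  0  1  2  3  2  3  0  1  3  0  1  0  1  2  3  2  4  3  2  3  0  1  0  1
P-positions are exactly the n with G(n) = 0.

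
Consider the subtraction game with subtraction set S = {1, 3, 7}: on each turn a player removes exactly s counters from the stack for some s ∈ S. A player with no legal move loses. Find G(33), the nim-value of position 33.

1

G(0) = 0
G(1) = mex{0} = 1
G(2) = mex{1} = 0
G(3) = mex{0,0} = 1
G(4) = mex{1,1} = 0
G(5) = mex{0,0} = 1
G(6) = mex{1,1} = 0
G(7) = mex{0,0,0} = 1
G(8) = mex{1,1,1} = 0
G(9) = mex{0,0,0} = 1
G(10) = mex{1,1,1} = 0
G(11) = mex{0,0,0} = 1
G(12) = mex{1,1,1} = 0
G(13) = mex{0,0,0} = 1
G(14) = mex{1,1,1} = 0
G(15) = mex{0,0,0} = 1
G(16) = mex{1,1,1} = 0
G(17) = mex{0,0,0} = 1
G(18) = mex{1,1,1} = 0
G(19) = mex{0,0,0} = 1
G(20) = mex{1,1,1} = 0
G(21) = mex{0,0,0} = 1
G(22) = mex{1,1,1} = 0
G(23) = mex{0,0,0} = 1
G(24) = mex{1,1,1} = 0
G(25) = mex{0,0,0} = 1
G(26) = mex{1,1,1} = 0
G(27) = mex{0,0,0} = 1
G(28) = mex{1,1,1} = 0
G(29) = mex{0,0,0} = 1
G(30) = mex{1,1,1} = 0
G(31) = mex{0,0,0} = 1
G(32) = mex{1,1,1} = 0
G(33) = mex{0,0,0} = 1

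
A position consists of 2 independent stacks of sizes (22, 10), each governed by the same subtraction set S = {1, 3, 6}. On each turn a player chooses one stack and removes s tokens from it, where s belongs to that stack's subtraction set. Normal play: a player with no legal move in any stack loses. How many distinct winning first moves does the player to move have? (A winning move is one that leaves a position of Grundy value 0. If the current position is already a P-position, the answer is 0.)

4

All stacks use S = {1, 3, 6}:
n :  0  1  2  3  4  5  6  7  8  9 10 11 12 13 14 15 16 17 18 19 20 21 22
G :  0  1  0  1  0  1  2  3  2  0  1  0  1  0  1  2  3  2  0  1  0  1  0
Stack A: G(22) = 0.
Stack B: G(10) = 1.
Combined Grundy value = 0 ⊕ 1 = 1.
A winning move leaves total XOR = 0, i.e. changes one component's Grundy value g to g ⊕ X where X is the current total.
Stack A: need g' = 0⊕1 = 1. Options: 22−1→G=1, 22−3→G=1, 22−6→G=3. Hits: 2.
Stack B: need g' = 1⊕1 = 0. Options: 10−1→G=0, 10−3→G=3, 10−6→G=0. Hits: 2.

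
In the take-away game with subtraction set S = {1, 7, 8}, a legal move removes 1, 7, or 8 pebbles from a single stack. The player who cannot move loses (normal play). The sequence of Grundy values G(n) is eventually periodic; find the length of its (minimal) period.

15

n :  0  1  2  3  4  5  6  7  8  9 10 11 12 13 14 15 16 17 18 19 20 21 22 23 24 25 26 27 28 29 30 31
G :  0  1  0  1  0  1  0  1  2  3  2  3  2  3  2  0  1  0  1  0  1  0  1  2  3  2  3  2  3  2  0  1
G(n+15) = G(n) holds for n = 0,…,7 (a full window of length max(S) = 8), so the sequence is purely periodic with period 15.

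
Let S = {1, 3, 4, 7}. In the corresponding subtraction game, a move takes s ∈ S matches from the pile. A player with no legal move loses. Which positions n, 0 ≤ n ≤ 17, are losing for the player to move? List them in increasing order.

n :  0  1  2  3  4  5  6  7  8  9 10 11 12 13 14 15 16 17
G :  0  1  0  1  2  3  2  3  0  1  0  1  2  3  2  3  0  1
P-positions are exactly the n with G(n) = 0.

0, 2, 8, 10, 16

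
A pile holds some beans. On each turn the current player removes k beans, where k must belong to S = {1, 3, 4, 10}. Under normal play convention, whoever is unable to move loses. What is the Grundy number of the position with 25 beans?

G(0) = 0
G(1) = mex{0} = 1
G(2) = mex{1} = 0
G(3) = mex{0,0} = 1
G(4) = mex{1,1,0} = 2
G(5) = mex{2,0,1} = 3
G(6) = mex{3,1,0} = 2
G(7) = mex{2,2,1} = 0
G(8) = mex{0,3,2} = 1
G(9) = mex{1,2,3} = 0
G(10) = mex{0,0,2,0} = 1
G(11) = mex{1,1,0,1} = 2
G(12) = mex{2,0,1,0} = 3
G(13) = mex{3,1,0,1} = 2
G(14) = mex{2,2,1,2} = 0
G(15) = mex{0,3,2,3} = 1
G(16) = mex{1,2,3,2} = 0
G(17) = mex{0,0,2,0} = 1
G(18) = mex{1,1,0,1} = 2
G(19) = mex{2,0,1,0} = 3
G(20) = mex{3,1,0,1} = 2
G(21) = mex{2,2,1,2} = 0
G(22) = mex{0,3,2,3} = 1
G(23) = mex{1,2,3,2} = 0
G(24) = mex{0,0,2,0} = 1
G(25) = mex{1,1,0,1} = 2

2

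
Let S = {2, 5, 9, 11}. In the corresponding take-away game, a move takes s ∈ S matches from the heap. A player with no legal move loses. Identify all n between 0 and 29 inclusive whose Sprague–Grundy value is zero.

G(0) = 0
G(1) = mex{} = 0
G(2) = mex{0} = 1
G(3) = mex{0} = 1
G(4) = mex{1} = 0
G(5) = mex{1,0} = 2
G(6) = mex{0,0} = 1
G(7) = mex{2,1} = 0
G(8) = mex{1,1} = 0
G(9) = mex{0,0,0} = 1
G(10) = mex{0,2,0} = 1
G(11) = mex{1,1,1,0} = 2
G(12) = mex{1,0,1,0} = 2
G(13) = mex{2,0,0,1} = 3
G(14) = mex{2,1,2,1} = 0
G(15) = mex{3,1,1,0} = 2
G(16) = mex{0,2,0,2} = 1
G(17) = mex{2,2,0,1} = 3
G(18) = mex{1,3,1,0} = 2
G(19) = mex{3,0,1,0} = 2
G(20) = mex{2,2,2,1} = 0
G(21) = mex{2,1,2,1} = 0
G(22) = mex{0,3,3,2} = 1
G(23) = mex{0,2,0,2} = 1
G(24) = mex{1,2,2,3} = 0
G(25) = mex{1,0,1,0} = 2
G(26) = mex{0,0,3,2} = 1
G(27) = mex{2,1,2,1} = 0
G(28) = mex{1,1,2,3} = 0
G(29) = mex{0,0,0,2} = 1
P-positions are exactly the n with G(n) = 0.

0, 1, 4, 7, 8, 14, 20, 21, 24, 27, 28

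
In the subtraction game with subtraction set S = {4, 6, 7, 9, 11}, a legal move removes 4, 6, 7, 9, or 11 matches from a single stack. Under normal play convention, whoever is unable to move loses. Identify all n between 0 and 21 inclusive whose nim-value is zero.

G(0) = 0
G(1) = mex{} = 0
G(2) = mex{} = 0
G(3) = mex{} = 0
G(4) = mex{0} = 1
G(5) = mex{0} = 1
G(6) = mex{0,0} = 1
G(7) = mex{0,0,0} = 1
G(8) = mex{1,0,0} = 2
G(9) = mex{1,0,0,0} = 2
G(10) = mex{1,1,0,0} = 2
G(11) = mex{1,1,1,0,0} = 2
G(12) = mex{2,1,1,0,0} = 3
G(13) = mex{2,1,1,1,0} = 3
G(14) = mex{2,2,1,1,0} = 3
G(15) = mex{2,2,2,1,1} = 0
G(16) = mex{3,2,2,1,1} = 0
G(17) = mex{3,2,2,2,1} = 0
G(18) = mex{3,3,2,2,1} = 0
G(19) = mex{0,3,3,2,2} = 1
G(20) = mex{0,3,3,2,2} = 1
G(21) = mex{0,0,3,3,2} = 1
P-positions are exactly the n with G(n) = 0.

0, 1, 2, 3, 15, 16, 17, 18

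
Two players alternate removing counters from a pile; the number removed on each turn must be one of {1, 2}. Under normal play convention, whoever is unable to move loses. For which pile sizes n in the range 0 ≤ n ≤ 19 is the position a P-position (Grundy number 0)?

0, 3, 6, 9, 12, 15, 18

n :  0  1  2  3  4  5  6  7  8  9 10 11 12 13 14 15 16 17 18 19
G :  0  1  2  0  1  2  0  1  2  0  1  2  0  1  2  0  1  2  0  1
P-positions are exactly the n with G(n) = 0.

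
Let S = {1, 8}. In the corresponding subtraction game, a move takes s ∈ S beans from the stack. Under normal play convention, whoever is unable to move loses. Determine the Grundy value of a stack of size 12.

1

n :  0  1  2  3  4  5  6  7  8  9 10 11 12
G :  0  1  0  1  0  1  0  1  2  0  1  0  1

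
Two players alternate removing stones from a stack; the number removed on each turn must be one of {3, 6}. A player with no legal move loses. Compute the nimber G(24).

2

G(0) = 0
G(1) = mex{} = 0
G(2) = mex{} = 0
G(3) = mex{0} = 1
G(4) = mex{0} = 1
G(5) = mex{0} = 1
G(6) = mex{1,0} = 2
G(7) = mex{1,0} = 2
G(8) = mex{1,0} = 2
G(9) = mex{2,1} = 0
G(10) = mex{2,1} = 0
G(11) = mex{2,1} = 0
G(12) = mex{0,2} = 1
G(13) = mex{0,2} = 1
G(14) = mex{0,2} = 1
G(15) = mex{1,0} = 2
G(16) = mex{1,0} = 2
G(17) = mex{1,0} = 2
G(18) = mex{2,1} = 0
G(19) = mex{2,1} = 0
G(20) = mex{2,1} = 0
G(21) = mex{0,2} = 1
G(22) = mex{0,2} = 1
G(23) = mex{0,2} = 1
G(24) = mex{1,0} = 2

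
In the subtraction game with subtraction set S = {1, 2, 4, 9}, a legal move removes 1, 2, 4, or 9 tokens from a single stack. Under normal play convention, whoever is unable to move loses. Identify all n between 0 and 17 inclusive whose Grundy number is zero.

n :  0  1  2  3  4  5  6  7  8  9 10 11 12 13 14 15 16 17
G :  0  1  2  0  1  2  0  1  2  3  4  0  1  2  0  1  2  0
P-positions are exactly the n with G(n) = 0.

0, 3, 6, 11, 14, 17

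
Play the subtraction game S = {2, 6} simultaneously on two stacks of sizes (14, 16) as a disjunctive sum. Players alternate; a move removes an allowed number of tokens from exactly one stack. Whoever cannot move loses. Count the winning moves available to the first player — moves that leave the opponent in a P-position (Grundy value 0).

All stacks use S = {2, 6}:
G(0) = 0
G(1) = mex{} = 0
G(2) = mex{0} = 1
G(3) = mex{0} = 1
G(4) = mex{1} = 0
G(5) = mex{1} = 0
G(6) = mex{0,0} = 1
G(7) = mex{0,0} = 1
G(8) = mex{1,1} = 0
G(9) = mex{1,1} = 0
G(10) = mex{0,0} = 1
G(11) = mex{0,0} = 1
G(12) = mex{1,1} = 0
G(13) = mex{1,1} = 0
G(14) = mex{0,0} = 1
G(15) = mex{0,0} = 1
G(16) = mex{1,1} = 0
Stack A: G(14) = 1.
Stack B: G(16) = 0.
Combined Grundy value = 1 ⊕ 0 = 1.
A winning move leaves total XOR = 0, i.e. changes one component's Grundy value g to g ⊕ X where X is the current total.
Stack A: need g' = 1⊕1 = 0. Options: 14−2→G=0, 14−6→G=0. Hits: 2.
Stack B: need g' = 0⊕1 = 1. Options: 16−2→G=1, 16−6→G=1. Hits: 2.

4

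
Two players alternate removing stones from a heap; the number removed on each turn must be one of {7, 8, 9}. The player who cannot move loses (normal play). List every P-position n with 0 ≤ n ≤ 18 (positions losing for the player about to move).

n :  0  1  2  3  4  5  6  7  8  9 10 11 12 13 14 15 16 17 18
G :  0  0  0  0  0  0  0  1  1  1  1  1  1  1  2  2  0  0  0
P-positions are exactly the n with G(n) = 0.

0, 1, 2, 3, 4, 5, 6, 16, 17, 18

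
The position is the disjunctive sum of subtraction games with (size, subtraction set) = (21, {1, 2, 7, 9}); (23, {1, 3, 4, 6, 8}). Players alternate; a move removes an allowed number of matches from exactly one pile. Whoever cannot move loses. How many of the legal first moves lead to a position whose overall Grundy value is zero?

Pile A, S = {1, 2, 7, 9}:
G(0) = 0
G(1) = mex{0} = 1
G(2) = mex{1,0} = 2
G(3) = mex{2,1} = 0
G(4) = mex{0,2} = 1
G(5) = mex{1,0} = 2
G(6) = mex{2,1} = 0
G(7) = mex{0,2,0} = 1
G(8) = mex{1,0,1} = 2
G(9) = mex{2,1,2,0} = 3
G(10) = mex{3,2,0,1} = 4
G(11) = mex{4,3,1,2} = 0
G(12) = mex{0,4,2,0} = 1
G(13) = mex{1,0,0,1} = 2
G(14) = mex{2,1,1,2} = 0
G(15) = mex{0,2,2,0} = 1
G(16) = mex{1,0,3,1} = 2
G(17) = mex{2,1,4,2} = 0
G(18) = mex{0,2,0,3} = 1
G(19) = mex{1,0,1,4} = 2
G(20) = mex{2,1,2,0} = 3
G(21) = mex{3,2,0,1} = 4
G_A(21) = 4.
Pile B, S = {1, 3, 4, 6, 8}:
n :  0  1  2  3  4  5  6  7  8  9 10 11 12 13 14 15 16 17 18 19 20 21 22 23
G :  0  1  0  1  2  3  2  0  1  0  1  2  3  2  0  1  0  1  2  3  2  0  1  0
G_B(23) = 0.
Combined Grundy value = 4 ⊕ 0 = 4.
A winning move leaves total XOR = 0, i.e. changes one component's Grundy value g to g ⊕ X where X is the current total.
Pile A: need g' = 4⊕4 = 0. Options: 21−1→G=3, 21−2→G=2, 21−7→G=0, 21−9→G=1. Hits: 1.
Pile B: need g' = 0⊕4 = 4. Options: 23−1→G=1, 23−3→G=2, 23−4→G=3, 23−6→G=1, 23−8→G=1. Hits: 0.

1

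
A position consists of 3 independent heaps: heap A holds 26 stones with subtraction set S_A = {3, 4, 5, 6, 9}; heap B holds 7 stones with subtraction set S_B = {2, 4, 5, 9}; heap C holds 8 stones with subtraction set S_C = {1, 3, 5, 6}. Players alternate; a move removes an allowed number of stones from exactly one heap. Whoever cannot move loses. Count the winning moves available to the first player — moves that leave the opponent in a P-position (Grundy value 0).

3

Heap A, S = {3, 4, 5, 6, 9}:
G(0) = 0
G(1) = mex{} = 0
G(2) = mex{} = 0
G(3) = mex{0} = 1
G(4) = mex{0,0} = 1
G(5) = mex{0,0,0} = 1
G(6) = mex{1,0,0,0} = 2
G(7) = mex{1,1,0,0} = 2
G(8) = mex{1,1,1,0} = 2
G(9) = mex{2,1,1,1,0} = 3
G(10) = mex{2,2,1,1,0} = 3
G(11) = mex{2,2,2,1,0} = 3
G(12) = mex{3,2,2,2,1} = 0
G(13) = mex{3,3,2,2,1} = 0
G(14) = mex{3,3,3,2,1} = 0
G(15) = mex{0,3,3,3,2} = 1
G(16) = mex{0,0,3,3,2} = 1
G(17) = mex{0,0,0,3,2} = 1
G(18) = mex{1,0,0,0,3} = 2
G(19) = mex{1,1,0,0,3} = 2
G(20) = mex{1,1,1,0,3} = 2
G(21) = mex{2,1,1,1,0} = 3
G(22) = mex{2,2,1,1,0} = 3
G(23) = mex{2,2,2,1,0} = 3
G(24) = mex{3,2,2,2,1} = 0
G(25) = mex{3,3,2,2,1} = 0
G(26) = mex{3,3,3,2,1} = 0
G_A(26) = 0.
Heap B, S = {2, 4, 5, 9}:
n : 0 1 2 3 4 5 6 7
G : 0 0 1 1 2 2 3 0
G_B(7) = 0.
Heap C, S = {1, 3, 5, 6}:
G(0) = 0
G(1) = mex{0} = 1
G(2) = mex{1} = 0
G(3) = mex{0,0} = 1
G(4) = mex{1,1} = 0
G(5) = mex{0,0,0} = 1
G(6) = mex{1,1,1,0} = 2
G(7) = mex{2,0,0,1} = 3
G(8) = mex{3,1,1,0} = 2
G_C(8) = 2.
Combined Grundy value = 0 ⊕ 0 ⊕ 2 = 2.
A winning move leaves total XOR = 0, i.e. changes one component's Grundy value g to g ⊕ X where X is the current total.
Heap A: need g' = 0⊕2 = 2. Options: 26−3→G=3, 26−4→G=3, 26−5→G=3, 26−6→G=2, 26−9→G=1. Hits: 1.
Heap B: need g' = 0⊕2 = 2. Options: 7−2→G=2, 7−4→G=1, 7−5→G=1. Hits: 1.
Heap C: need g' = 2⊕2 = 0. Options: 8−1→G=3, 8−3→G=1, 8−5→G=1, 8−6→G=0. Hits: 1.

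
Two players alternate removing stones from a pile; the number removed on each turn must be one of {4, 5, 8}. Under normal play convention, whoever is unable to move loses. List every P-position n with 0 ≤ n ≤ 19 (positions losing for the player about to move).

n :  0  1  2  3  4  5  6  7  8  9 10 11 12 13 14 15 16 17 18 19
G :  0  0  0  0  1  1  1  1  2  2  2  2  0  0  0  0  1  1  1  1
P-positions are exactly the n with G(n) = 0.

0, 1, 2, 3, 12, 13, 14, 15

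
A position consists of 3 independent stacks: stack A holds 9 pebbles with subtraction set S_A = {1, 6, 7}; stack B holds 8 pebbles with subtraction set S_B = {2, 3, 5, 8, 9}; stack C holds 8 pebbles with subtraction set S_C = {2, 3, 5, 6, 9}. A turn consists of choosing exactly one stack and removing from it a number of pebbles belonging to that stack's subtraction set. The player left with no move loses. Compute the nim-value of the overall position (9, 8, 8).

7

Stack A, S = {1, 6, 7}:
n : 0 1 2 3 4 5 6 7 8 9
G : 0 1 0 1 0 1 2 3 2 3
G_A(9) = 3.
Stack B, S = {2, 3, 5, 8, 9}:
n : 0 1 2 3 4 5 6 7 8
G : 0 0 1 1 2 2 3 0 4
G_B(8) = 4.
Stack C, S = {2, 3, 5, 6, 9}:
n : 0 1 2 3 4 5 6 7 8
G : 0 0 1 1 2 2 3 3 0
G_C(8) = 0.
Combined Grundy value = 3 ⊕ 4 ⊕ 0 = 7.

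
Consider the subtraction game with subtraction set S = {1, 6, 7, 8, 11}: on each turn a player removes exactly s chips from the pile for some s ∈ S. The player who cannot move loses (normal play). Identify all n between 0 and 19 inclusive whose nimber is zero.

0, 2, 4, 14, 16, 18

G(0) = 0
G(1) = mex{0} = 1
G(2) = mex{1} = 0
G(3) = mex{0} = 1
G(4) = mex{1} = 0
G(5) = mex{0} = 1
G(6) = mex{1,0} = 2
G(7) = mex{2,1,0} = 3
G(8) = mex{3,0,1,0} = 2
G(9) = mex{2,1,0,1} = 3
G(10) = mex{3,0,1,0} = 2
G(11) = mex{2,1,0,1,0} = 3
G(12) = mex{3,2,1,0,1} = 4
G(13) = mex{4,3,2,1,0} = 5
G(14) = mex{5,2,3,2,1} = 0
G(15) = mex{0,3,2,3,0} = 1
G(16) = mex{1,2,3,2,1} = 0
G(17) = mex{0,3,2,3,2} = 1
G(18) = mex{1,4,3,2,3} = 0
G(19) = mex{0,5,4,3,2} = 1
P-positions are exactly the n with G(n) = 0.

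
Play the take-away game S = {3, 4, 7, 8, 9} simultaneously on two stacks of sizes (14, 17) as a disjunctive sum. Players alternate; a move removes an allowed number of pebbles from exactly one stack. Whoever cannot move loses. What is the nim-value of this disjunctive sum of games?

All stacks use S = {3, 4, 7, 8, 9}:
G(0) = 0
G(1) = mex{} = 0
G(2) = mex{} = 0
G(3) = mex{0} = 1
G(4) = mex{0,0} = 1
G(5) = mex{0,0} = 1
G(6) = mex{1,0} = 2
G(7) = mex{1,1,0} = 2
G(8) = mex{1,1,0,0} = 2
G(9) = mex{2,1,0,0,0} = 3
G(10) = mex{2,2,1,0,0} = 3
G(11) = mex{2,2,1,1,0} = 3
G(12) = mex{3,2,1,1,1} = 0
G(13) = mex{3,3,2,1,1} = 0
G(14) = mex{3,3,2,2,1} = 0
G(15) = mex{0,3,2,2,2} = 1
G(16) = mex{0,0,3,2,2} = 1
G(17) = mex{0,0,3,3,2} = 1
Stack A: G(14) = 0.
Stack B: G(17) = 1.
Combined Grundy value = 0 ⊕ 1 = 1.

1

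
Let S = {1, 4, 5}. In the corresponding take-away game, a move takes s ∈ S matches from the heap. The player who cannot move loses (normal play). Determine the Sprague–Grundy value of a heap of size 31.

3

G(0) = 0
G(1) = mex{0} = 1
G(2) = mex{1} = 0
G(3) = mex{0} = 1
G(4) = mex{1,0} = 2
G(5) = mex{2,1,0} = 3
G(6) = mex{3,0,1} = 2
G(7) = mex{2,1,0} = 3
G(8) = mex{3,2,1} = 0
G(9) = mex{0,3,2} = 1
G(10) = mex{1,2,3} = 0
G(11) = mex{0,3,2} = 1
G(12) = mex{1,0,3} = 2
G(13) = mex{2,1,0} = 3
G(14) = mex{3,0,1} = 2
G(15) = mex{2,1,0} = 3
G(16) = mex{3,2,1} = 0
G(17) = mex{0,3,2} = 1
G(18) = mex{1,2,3} = 0
G(19) = mex{0,3,2} = 1
G(20) = mex{1,0,3} = 2
G(21) = mex{2,1,0} = 3
G(22) = mex{3,0,1} = 2
G(23) = mex{2,1,0} = 3
G(24) = mex{3,2,1} = 0
G(25) = mex{0,3,2} = 1
G(26) = mex{1,2,3} = 0
G(27) = mex{0,3,2} = 1
G(28) = mex{1,0,3} = 2
G(29) = mex{2,1,0} = 3
G(30) = mex{3,0,1} = 2
G(31) = mex{2,1,0} = 3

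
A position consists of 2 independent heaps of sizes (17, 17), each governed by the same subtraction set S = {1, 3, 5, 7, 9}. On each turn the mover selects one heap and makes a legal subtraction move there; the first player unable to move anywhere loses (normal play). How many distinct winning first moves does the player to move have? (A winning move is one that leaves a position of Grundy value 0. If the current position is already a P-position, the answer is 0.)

All heaps use S = {1, 3, 5, 7, 9}:
n :  0  1  2  3  4  5  6  7  8  9 10 11 12 13 14 15 16 17
G :  0  1  0  1  0  1  0  1  0  1  0  1  0  1  0  1  0  1
Heap A: G(17) = 1.
Heap B: G(17) = 1.
Combined Grundy value = 1 ⊕ 1 = 0.
A winning move leaves total XOR = 0, i.e. changes one component's Grundy value g to g ⊕ X where X is the current total.
Heap A: target g' = 1⊕0 = 1, but every legal move changes the Grundy value (mex property), so 0 moves.
Heap B: target g' = 1⊕0 = 1, but every legal move changes the Grundy value (mex property), so 0 moves.

0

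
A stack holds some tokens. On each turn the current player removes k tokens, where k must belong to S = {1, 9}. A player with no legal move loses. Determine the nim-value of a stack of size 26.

n :  0  1  2  3  4  5  6  7  8  9 10 11 12 13 14 15 16 17 18 19 20 21 22 23 24 25 26
G :  0  1  0  1  0  1  0  1  0  1  0  1  0  1  0  1  0  1  0  1  0  1  0  1  0  1  0

0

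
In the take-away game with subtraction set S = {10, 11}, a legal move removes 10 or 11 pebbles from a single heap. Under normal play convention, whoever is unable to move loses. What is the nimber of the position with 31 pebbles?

1

G(0) = 0
G(1) = mex{} = 0
G(2) = mex{} = 0
G(3) = mex{} = 0
G(4) = mex{} = 0
G(5) = mex{} = 0
G(6) = mex{} = 0
G(7) = mex{} = 0
G(8) = mex{} = 0
G(9) = mex{} = 0
G(10) = mex{0} = 1
G(11) = mex{0,0} = 1
G(12) = mex{0,0} = 1
G(13) = mex{0,0} = 1
G(14) = mex{0,0} = 1
G(15) = mex{0,0} = 1
G(16) = mex{0,0} = 1
G(17) = mex{0,0} = 1
G(18) = mex{0,0} = 1
G(19) = mex{0,0} = 1
G(20) = mex{1,0} = 2
G(21) = mex{1,1} = 0
G(22) = mex{1,1} = 0
G(23) = mex{1,1} = 0
G(24) = mex{1,1} = 0
G(25) = mex{1,1} = 0
G(26) = mex{1,1} = 0
G(27) = mex{1,1} = 0
G(28) = mex{1,1} = 0
G(29) = mex{1,1} = 0
G(30) = mex{2,1} = 0
G(31) = mex{0,2} = 1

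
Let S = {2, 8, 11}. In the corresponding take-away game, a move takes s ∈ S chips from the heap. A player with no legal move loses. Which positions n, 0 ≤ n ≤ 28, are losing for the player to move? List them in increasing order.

n :  0  1  2  3  4  5  6  7  8  9 10 11 12 13 14 15 16 17 18 19 20 21 22 23 24 25 26 27 28
G :  0  0  1  1  0  0  1  1  2  2  0  3  1  2  0  3  1  0  2  1  0  3  1  0  0  1  1  0  2
P-positions are exactly the n with G(n) = 0.

0, 1, 4, 5, 10, 14, 17, 20, 23, 24, 27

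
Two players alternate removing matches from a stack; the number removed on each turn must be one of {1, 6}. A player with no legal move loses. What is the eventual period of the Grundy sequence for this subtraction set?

7

G(0) = 0
G(1) = mex{0} = 1
G(2) = mex{1} = 0
G(3) = mex{0} = 1
G(4) = mex{1} = 0
G(5) = mex{0} = 1
G(6) = mex{1,0} = 2
G(7) = mex{2,1} = 0
G(8) = mex{0,0} = 1
G(9) = mex{1,1} = 0
G(10) = mex{0,0} = 1
G(11) = mex{1,1} = 0
G(12) = mex{0,2} = 1
G(13) = mex{1,0} = 2
G(14) = mex{2,1} = 0
G(15) = mex{0,0} = 1
G(n+7) = G(n) holds for n = 0,…,5 (a full window of length max(S) = 6), so the sequence is purely periodic with period 7.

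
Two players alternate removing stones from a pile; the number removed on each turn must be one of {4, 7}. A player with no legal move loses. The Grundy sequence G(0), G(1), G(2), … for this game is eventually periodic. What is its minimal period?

11

G(0) = 0
G(1) = mex{} = 0
G(2) = mex{} = 0
G(3) = mex{} = 0
G(4) = mex{0} = 1
G(5) = mex{0} = 1
G(6) = mex{0} = 1
G(7) = mex{0,0} = 1
G(8) = mex{1,0} = 2
G(9) = mex{1,0} = 2
G(10) = mex{1,0} = 2
G(11) = mex{1,1} = 0
G(12) = mex{2,1} = 0
G(13) = mex{2,1} = 0
G(14) = mex{2,1} = 0
G(15) = mex{0,2} = 1
G(16) = mex{0,2} = 1
G(17) = mex{0,2} = 1
G(18) = mex{0,0} = 1
G(19) = mex{1,0} = 2
G(20) = mex{1,0} = 2
G(21) = mex{1,0} = 2
G(22) = mex{1,1} = 0
G(23) = mex{2,1} = 0
G(n+11) = G(n) holds for n = 0,…,6 (a full window of length max(S) = 7), so the sequence is purely periodic with period 11.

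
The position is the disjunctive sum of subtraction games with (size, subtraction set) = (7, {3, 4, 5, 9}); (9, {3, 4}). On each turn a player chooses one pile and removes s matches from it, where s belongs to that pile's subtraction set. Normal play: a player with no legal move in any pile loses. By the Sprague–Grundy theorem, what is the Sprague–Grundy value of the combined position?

Pile A, S = {3, 4, 5, 9}:
n : 0 1 2 3 4 5 6 7
G : 0 0 0 1 1 1 2 2
G_A(7) = 2.
Pile B, S = {3, 4}:
n : 0 1 2 3 4 5 6 7 8 9
G : 0 0 0 1 1 1 2 0 0 0
G_B(9) = 0.
Combined Grundy value = 2 ⊕ 0 = 2.

2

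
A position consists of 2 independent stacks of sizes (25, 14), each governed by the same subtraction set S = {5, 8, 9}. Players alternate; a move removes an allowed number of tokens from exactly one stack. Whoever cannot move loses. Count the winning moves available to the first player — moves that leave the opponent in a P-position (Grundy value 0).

All stacks use S = {5, 8, 9}:
G(0) = 0
G(1) = mex{} = 0
G(2) = mex{} = 0
G(3) = mex{} = 0
G(4) = mex{} = 0
G(5) = mex{0} = 1
G(6) = mex{0} = 1
G(7) = mex{0} = 1
G(8) = mex{0,0} = 1
G(9) = mex{0,0,0} = 1
G(10) = mex{1,0,0} = 2
G(11) = mex{1,0,0} = 2
G(12) = mex{1,0,0} = 2
G(13) = mex{1,1,0} = 2
G(14) = mex{1,1,1} = 0
G(15) = mex{2,1,1} = 0
G(16) = mex{2,1,1} = 0
G(17) = mex{2,1,1} = 0
G(18) = mex{2,2,1} = 0
G(19) = mex{0,2,2} = 1
G(20) = mex{0,2,2} = 1
G(21) = mex{0,2,2} = 1
G(22) = mex{0,0,2} = 1
G(23) = mex{0,0,0} = 1
G(24) = mex{1,0,0} = 2
G(25) = mex{1,0,0} = 2
Stack A: G(25) = 2.
Stack B: G(14) = 0.
Combined Grundy value = 2 ⊕ 0 = 2.
A winning move leaves total XOR = 0, i.e. changes one component's Grundy value g to g ⊕ X where X is the current total.
Stack A: need g' = 2⊕2 = 0. Options: 25−5→G=1, 25−8→G=0, 25−9→G=0. Hits: 2.
Stack B: need g' = 0⊕2 = 2. Options: 14−5→G=1, 14−8→G=1, 14−9→G=1. Hits: 0.

2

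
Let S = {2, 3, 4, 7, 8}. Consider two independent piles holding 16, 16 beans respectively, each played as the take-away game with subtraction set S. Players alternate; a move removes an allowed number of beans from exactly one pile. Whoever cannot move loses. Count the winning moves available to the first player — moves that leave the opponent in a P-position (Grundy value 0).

0

All piles use S = {2, 3, 4, 7, 8}:
G(0) = 0
G(1) = mex{} = 0
G(2) = mex{0} = 1
G(3) = mex{0,0} = 1
G(4) = mex{1,0,0} = 2
G(5) = mex{1,1,0} = 2
G(6) = mex{2,1,1} = 0
G(7) = mex{2,2,1,0} = 3
G(8) = mex{0,2,2,0,0} = 1
G(9) = mex{3,0,2,1,0} = 4
G(10) = mex{1,3,0,1,1} = 2
G(11) = mex{4,1,3,2,1} = 0
G(12) = mex{2,4,1,2,2} = 0
G(13) = mex{0,2,4,0,2} = 1
G(14) = mex{0,0,2,3,0} = 1
G(15) = mex{1,0,0,1,3} = 2
G(16) = mex{1,1,0,4,1} = 2
Pile A: G(16) = 2.
Pile B: G(16) = 2.
Combined Grundy value = 2 ⊕ 2 = 0.
A winning move leaves total XOR = 0, i.e. changes one component's Grundy value g to g ⊕ X where X is the current total.
Pile A: target g' = 2⊕0 = 2, but every legal move changes the Grundy value (mex property), so 0 moves.
Pile B: target g' = 2⊕0 = 2, but every legal move changes the Grundy value (mex property), so 0 moves.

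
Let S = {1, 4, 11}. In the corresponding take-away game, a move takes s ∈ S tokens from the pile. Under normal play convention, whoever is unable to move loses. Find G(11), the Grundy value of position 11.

1

G(0) = 0
G(1) = mex{0} = 1
G(2) = mex{1} = 0
G(3) = mex{0} = 1
G(4) = mex{1,0} = 2
G(5) = mex{2,1} = 0
G(6) = mex{0,0} = 1
G(7) = mex{1,1} = 0
G(8) = mex{0,2} = 1
G(9) = mex{1,0} = 2
G(10) = mex{2,1} = 0
G(11) = mex{0,0,0} = 1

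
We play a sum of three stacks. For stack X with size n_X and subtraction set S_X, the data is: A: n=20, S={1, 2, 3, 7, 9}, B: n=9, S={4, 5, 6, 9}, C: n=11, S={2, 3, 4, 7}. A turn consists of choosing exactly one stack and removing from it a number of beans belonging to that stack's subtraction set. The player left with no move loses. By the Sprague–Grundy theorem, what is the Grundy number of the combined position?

2

Stack A, S = {1, 2, 3, 7, 9}:
n :  0  1  2  3  4  5  6  7  8  9 10 11 12 13 14 15 16 17 18 19 20
G :  0  1  2  3  0  1  2  3  0  1  2  3  0  1  2  3  0  1  2  3  0
G_A(20) = 0.
Stack B, S = {4, 5, 6, 9}:
n : 0 1 2 3 4 5 6 7 8 9
G : 0 0 0 0 1 1 1 1 2 2
G_B(9) = 2.
Stack C, S = {2, 3, 4, 7}:
G(0) = 0
G(1) = mex{} = 0
G(2) = mex{0} = 1
G(3) = mex{0,0} = 1
G(4) = mex{1,0,0} = 2
G(5) = mex{1,1,0} = 2
G(6) = mex{2,1,1} = 0
G(7) = mex{2,2,1,0} = 3
G(8) = mex{0,2,2,0} = 1
G(9) = mex{3,0,2,1} = 4
G(10) = mex{1,3,0,1} = 2
G(11) = mex{4,1,3,2} = 0
G_C(11) = 0.
Combined Grundy value = 0 ⊕ 2 ⊕ 0 = 2.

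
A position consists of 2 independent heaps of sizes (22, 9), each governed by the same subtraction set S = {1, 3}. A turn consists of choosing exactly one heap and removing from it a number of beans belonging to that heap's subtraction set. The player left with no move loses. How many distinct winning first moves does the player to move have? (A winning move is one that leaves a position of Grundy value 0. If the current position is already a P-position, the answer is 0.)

All heaps use S = {1, 3}:
G(0) = 0
G(1) = mex{0} = 1
G(2) = mex{1} = 0
G(3) = mex{0,0} = 1
G(4) = mex{1,1} = 0
G(5) = mex{0,0} = 1
G(6) = mex{1,1} = 0
G(7) = mex{0,0} = 1
G(8) = mex{1,1} = 0
G(9) = mex{0,0} = 1
G(10) = mex{1,1} = 0
G(11) = mex{0,0} = 1
G(12) = mex{1,1} = 0
G(13) = mex{0,0} = 1
G(14) = mex{1,1} = 0
G(15) = mex{0,0} = 1
G(16) = mex{1,1} = 0
G(17) = mex{0,0} = 1
G(18) = mex{1,1} = 0
G(19) = mex{0,0} = 1
G(20) = mex{1,1} = 0
G(21) = mex{0,0} = 1
G(22) = mex{1,1} = 0
Heap A: G(22) = 0.
Heap B: G(9) = 1.
Combined Grundy value = 0 ⊕ 1 = 1.
A winning move leaves total XOR = 0, i.e. changes one component's Grundy value g to g ⊕ X where X is the current total.
Heap A: need g' = 0⊕1 = 1. Options: 22−1→G=1, 22−3→G=1. Hits: 2.
Heap B: need g' = 1⊕1 = 0. Options: 9−1→G=0, 9−3→G=0. Hits: 2.

4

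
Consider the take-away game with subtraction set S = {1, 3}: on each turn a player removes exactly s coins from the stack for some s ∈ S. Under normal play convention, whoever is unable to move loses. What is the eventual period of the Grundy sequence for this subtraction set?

2

n :  0  1  2  3  4  5  6  7  8  9 10 11 12 13 14
G :  0  1  0  1  0  1  0  1  0  1  0  1  0  1  0
G(n+2) = G(n) holds for n = 0,…,2 (a full window of length max(S) = 3), so the sequence is purely periodic with period 2.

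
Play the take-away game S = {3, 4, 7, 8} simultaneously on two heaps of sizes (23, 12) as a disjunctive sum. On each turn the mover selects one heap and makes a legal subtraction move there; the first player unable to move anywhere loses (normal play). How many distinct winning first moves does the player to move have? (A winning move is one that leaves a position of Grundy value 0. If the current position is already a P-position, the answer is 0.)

0

All heaps use S = {3, 4, 7, 8}:
G(0) = 0
G(1) = mex{} = 0
G(2) = mex{} = 0
G(3) = mex{0} = 1
G(4) = mex{0,0} = 1
G(5) = mex{0,0} = 1
G(6) = mex{1,0} = 2
G(7) = mex{1,1,0} = 2
G(8) = mex{1,1,0,0} = 2
G(9) = mex{2,1,0,0} = 3
G(10) = mex{2,2,1,0} = 3
G(11) = mex{2,2,1,1} = 0
G(12) = mex{3,2,1,1} = 0
G(13) = mex{3,3,2,1} = 0
G(14) = mex{0,3,2,2} = 1
G(15) = mex{0,0,2,2} = 1
G(16) = mex{0,0,3,2} = 1
G(17) = mex{1,0,3,3} = 2
G(18) = mex{1,1,0,3} = 2
G(19) = mex{1,1,0,0} = 2
G(20) = mex{2,1,0,0} = 3
G(21) = mex{2,2,1,0} = 3
G(22) = mex{2,2,1,1} = 0
G(23) = mex{3,2,1,1} = 0
Heap A: G(23) = 0.
Heap B: G(12) = 0.
Combined Grundy value = 0 ⊕ 0 = 0.
A winning move leaves total XOR = 0, i.e. changes one component's Grundy value g to g ⊕ X where X is the current total.
Heap A: target g' = 0⊕0 = 0, but every legal move changes the Grundy value (mex property), so 0 moves.
Heap B: target g' = 0⊕0 = 0, but every legal move changes the Grundy value (mex property), so 0 moves.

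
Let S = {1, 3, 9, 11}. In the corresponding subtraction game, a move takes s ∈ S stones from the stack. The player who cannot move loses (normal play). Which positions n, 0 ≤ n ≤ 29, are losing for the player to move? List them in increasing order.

G(0) = 0
G(1) = mex{0} = 1
G(2) = mex{1} = 0
G(3) = mex{0,0} = 1
G(4) = mex{1,1} = 0
G(5) = mex{0,0} = 1
G(6) = mex{1,1} = 0
G(7) = mex{0,0} = 1
G(8) = mex{1,1} = 0
G(9) = mex{0,0,0} = 1
G(10) = mex{1,1,1} = 0
G(11) = mex{0,0,0,0} = 1
G(12) = mex{1,1,1,1} = 0
G(13) = mex{0,0,0,0} = 1
G(14) = mex{1,1,1,1} = 0
G(15) = mex{0,0,0,0} = 1
G(16) = mex{1,1,1,1} = 0
G(17) = mex{0,0,0,0} = 1
G(18) = mex{1,1,1,1} = 0
G(19) = mex{0,0,0,0} = 1
G(20) = mex{1,1,1,1} = 0
G(21) = mex{0,0,0,0} = 1
G(22) = mex{1,1,1,1} = 0
G(23) = mex{0,0,0,0} = 1
G(24) = mex{1,1,1,1} = 0
G(25) = mex{0,0,0,0} = 1
G(26) = mex{1,1,1,1} = 0
G(27) = mex{0,0,0,0} = 1
G(28) = mex{1,1,1,1} = 0
G(29) = mex{0,0,0,0} = 1
P-positions are exactly the n with G(n) = 0.

0, 2, 4, 6, 8, 10, 12, 14, 16, 18, 20, 22, 24, 26, 28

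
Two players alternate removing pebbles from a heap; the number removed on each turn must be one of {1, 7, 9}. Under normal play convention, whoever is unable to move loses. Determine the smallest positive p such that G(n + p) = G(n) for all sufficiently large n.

2

n :  0  1  2  3  4  5  6  7  8  9 10 11 12 13 14
G :  0  1  0  1  0  1  0  1  0  1  0  1  0  1  0
G(n+2) = G(n) holds for n = 0,…,8 (a full window of length max(S) = 9), so the sequence is purely periodic with period 2.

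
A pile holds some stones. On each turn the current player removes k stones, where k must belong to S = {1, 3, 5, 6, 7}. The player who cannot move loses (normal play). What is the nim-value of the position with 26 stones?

G(0) = 0
G(1) = mex{0} = 1
G(2) = mex{1} = 0
G(3) = mex{0,0} = 1
G(4) = mex{1,1} = 0
G(5) = mex{0,0,0} = 1
G(6) = mex{1,1,1,0} = 2
G(7) = mex{2,0,0,1,0} = 3
G(8) = mex{3,1,1,0,1} = 2
G(9) = mex{2,2,0,1,0} = 3
G(10) = mex{3,3,1,0,1} = 2
G(11) = mex{2,2,2,1,0} = 3
G(12) = mex{3,3,3,2,1} = 0
G(13) = mex{0,2,2,3,2} = 1
G(14) = mex{1,3,3,2,3} = 0
G(15) = mex{0,0,2,3,2} = 1
G(16) = mex{1,1,3,2,3} = 0
G(17) = mex{0,0,0,3,2} = 1
G(18) = mex{1,1,1,0,3} = 2
G(19) = mex{2,0,0,1,0} = 3
G(20) = mex{3,1,1,0,1} = 2
G(21) = mex{2,2,0,1,0} = 3
G(22) = mex{3,3,1,0,1} = 2
G(23) = mex{2,2,2,1,0} = 3
G(24) = mex{3,3,3,2,1} = 0
G(25) = mex{0,2,2,3,2} = 1
G(26) = mex{1,3,3,2,3} = 0

0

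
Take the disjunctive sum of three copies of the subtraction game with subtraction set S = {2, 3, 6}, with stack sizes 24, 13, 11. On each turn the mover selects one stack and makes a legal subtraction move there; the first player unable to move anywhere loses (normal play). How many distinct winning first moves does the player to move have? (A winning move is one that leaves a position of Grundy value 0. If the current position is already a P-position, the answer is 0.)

0

All stacks use S = {2, 3, 6}:
n :  0  1  2  3  4  5  6  7  8  9 10 11 12 13 14 15 16 17 18 19 20 21 22 23 24
G :  0  0  1  1  2  0  3  1  2  0  0  1  1  2  0  3  1  2  0  0  1  1  2  0  3
Stack A: G(24) = 3.
Stack B: G(13) = 2.
Stack C: G(11) = 1.
Combined Grundy value = 3 ⊕ 2 ⊕ 1 = 0.
A winning move leaves total XOR = 0, i.e. changes one component's Grundy value g to g ⊕ X where X is the current total.
Stack A: target g' = 3⊕0 = 3, but every legal move changes the Grundy value (mex property), so 0 moves.
Stack B: target g' = 2⊕0 = 2, but every legal move changes the Grundy value (mex property), so 0 moves.
Stack C: target g' = 1⊕0 = 1, but every legal move changes the Grundy value (mex property), so 0 moves.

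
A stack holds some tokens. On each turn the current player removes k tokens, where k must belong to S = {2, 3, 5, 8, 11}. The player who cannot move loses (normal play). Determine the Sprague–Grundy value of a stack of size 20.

G(0) = 0
G(1) = mex{} = 0
G(2) = mex{0} = 1
G(3) = mex{0,0} = 1
G(4) = mex{1,0} = 2
G(5) = mex{1,1,0} = 2
G(6) = mex{2,1,0} = 3
G(7) = mex{2,2,1} = 0
G(8) = mex{3,2,1,0} = 4
G(9) = mex{0,3,2,0} = 1
G(10) = mex{4,0,2,1} = 3
G(11) = mex{1,4,3,1,0} = 2
G(12) = mex{3,1,0,2,0} = 4
G(13) = mex{2,3,4,2,1} = 0
G(14) = mex{4,2,1,3,1} = 0
G(15) = mex{0,4,3,0,2} = 1
G(16) = mex{0,0,2,4,2} = 1
G(17) = mex{1,0,4,1,3} = 2
G(18) = mex{1,1,0,3,0} = 2
G(19) = mex{2,1,0,2,4} = 3
G(20) = mex{2,2,1,4,1} = 0

0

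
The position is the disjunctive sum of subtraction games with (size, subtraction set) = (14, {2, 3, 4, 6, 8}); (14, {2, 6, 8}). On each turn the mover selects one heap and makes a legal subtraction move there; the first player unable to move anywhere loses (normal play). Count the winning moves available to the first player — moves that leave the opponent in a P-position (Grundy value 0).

4

Heap A, S = {2, 3, 4, 6, 8}:
n :  0  1  2  3  4  5  6  7  8  9 10 11 12 13 14
G :  0  0  1  1  2  2  3  3  4  4  0  0  1  1  2
G_A(14) = 2.
Heap B, S = {2, 6, 8}:
n :  0  1  2  3  4  5  6  7  8  9 10 11 12 13 14
G :  0  0  1  1  0  0  1  1  2  2  3  3  2  2  0
G_B(14) = 0.
Combined Grundy value = 2 ⊕ 0 = 2.
A winning move leaves total XOR = 0, i.e. changes one component's Grundy value g to g ⊕ X where X is the current total.
Heap A: need g' = 2⊕2 = 0. Options: 14−2→G=1, 14−3→G=0, 14−4→G=0, 14−6→G=4, 14−8→G=3. Hits: 2.
Heap B: need g' = 0⊕2 = 2. Options: 14−2→G=2, 14−6→G=2, 14−8→G=1. Hits: 2.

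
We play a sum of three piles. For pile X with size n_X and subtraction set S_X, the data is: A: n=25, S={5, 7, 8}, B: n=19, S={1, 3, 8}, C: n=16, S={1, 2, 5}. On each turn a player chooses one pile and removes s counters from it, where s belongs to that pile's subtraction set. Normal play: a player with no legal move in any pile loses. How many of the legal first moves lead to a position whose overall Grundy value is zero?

Pile A, S = {5, 7, 8}:
G(0) = 0
G(1) = mex{} = 0
G(2) = mex{} = 0
G(3) = mex{} = 0
G(4) = mex{} = 0
G(5) = mex{0} = 1
G(6) = mex{0} = 1
G(7) = mex{0,0} = 1
G(8) = mex{0,0,0} = 1
G(9) = mex{0,0,0} = 1
G(10) = mex{1,0,0} = 2
G(11) = mex{1,0,0} = 2
G(12) = mex{1,1,0} = 2
G(13) = mex{1,1,1} = 0
G(14) = mex{1,1,1} = 0
G(15) = mex{2,1,1} = 0
G(16) = mex{2,1,1} = 0
G(17) = mex{2,2,1} = 0
G(18) = mex{0,2,2} = 1
G(19) = mex{0,2,2} = 1
G(20) = mex{0,0,2} = 1
G(21) = mex{0,0,0} = 1
G(22) = mex{0,0,0} = 1
G(23) = mex{1,0,0} = 2
G(24) = mex{1,0,0} = 2
G(25) = mex{1,1,0} = 2
G_A(25) = 2.
Pile B, S = {1, 3, 8}:
G(0) = 0
G(1) = mex{0} = 1
G(2) = mex{1} = 0
G(3) = mex{0,0} = 1
G(4) = mex{1,1} = 0
G(5) = mex{0,0} = 1
G(6) = mex{1,1} = 0
G(7) = mex{0,0} = 1
G(8) = mex{1,1,0} = 2
G(9) = mex{2,0,1} = 3
G(10) = mex{3,1,0} = 2
G(11) = mex{2,2,1} = 0
G(12) = mex{0,3,0} = 1
G(13) = mex{1,2,1} = 0
G(14) = mex{0,0,0} = 1
G(15) = mex{1,1,1} = 0
G(16) = mex{0,0,2} = 1
G(17) = mex{1,1,3} = 0
G(18) = mex{0,0,2} = 1
G(19) = mex{1,1,0} = 2
G_B(19) = 2.
Pile C, S = {1, 2, 5}:
G(0) = 0
G(1) = mex{0} = 1
G(2) = mex{1,0} = 2
G(3) = mex{2,1} = 0
G(4) = mex{0,2} = 1
G(5) = mex{1,0,0} = 2
G(6) = mex{2,1,1} = 0
G(7) = mex{0,2,2} = 1
G(8) = mex{1,0,0} = 2
G(9) = mex{2,1,1} = 0
G(10) = mex{0,2,2} = 1
G(11) = mex{1,0,0} = 2
G(12) = mex{2,1,1} = 0
G(13) = mex{0,2,2} = 1
G(14) = mex{1,0,0} = 2
G(15) = mex{2,1,1} = 0
G(16) = mex{0,2,2} = 1
G_C(16) = 1.
Combined Grundy value = 2 ⊕ 2 ⊕ 1 = 1.
A winning move leaves total XOR = 0, i.e. changes one component's Grundy value g to g ⊕ X where X is the current total.
Pile A: need g' = 2⊕1 = 3. Options: 25−5→G=1, 25−7→G=1, 25−8→G=0. Hits: 0.
Pile B: need g' = 2⊕1 = 3. Options: 19−1→G=1, 19−3→G=1, 19−8→G=0. Hits: 0.
Pile C: need g' = 1⊕1 = 0. Options: 16−1→G=0, 16−2→G=2, 16−5→G=2. Hits: 1.

1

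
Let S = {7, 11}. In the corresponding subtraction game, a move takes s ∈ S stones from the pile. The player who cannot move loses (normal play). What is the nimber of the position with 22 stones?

0

n :  0  1  2  3  4  5  6  7  8  9 10 11 12 13 14 15 16 17 18 19 20 21 22
G :  0  0  0  0  0  0  0  1  1  1  1  1  1  1  2  2  2  2  0  0  0  0  0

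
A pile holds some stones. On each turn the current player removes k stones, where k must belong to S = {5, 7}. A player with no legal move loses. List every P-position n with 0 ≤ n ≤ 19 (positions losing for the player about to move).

n :  0  1  2  3  4  5  6  7  8  9 10 11 12 13 14 15 16 17 18 19
G :  0  0  0  0  0  1  1  1  1  1  2  2  0  0  0  0  0  1  1  1
P-positions are exactly the n with G(n) = 0.

0, 1, 2, 3, 4, 12, 13, 14, 15, 16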